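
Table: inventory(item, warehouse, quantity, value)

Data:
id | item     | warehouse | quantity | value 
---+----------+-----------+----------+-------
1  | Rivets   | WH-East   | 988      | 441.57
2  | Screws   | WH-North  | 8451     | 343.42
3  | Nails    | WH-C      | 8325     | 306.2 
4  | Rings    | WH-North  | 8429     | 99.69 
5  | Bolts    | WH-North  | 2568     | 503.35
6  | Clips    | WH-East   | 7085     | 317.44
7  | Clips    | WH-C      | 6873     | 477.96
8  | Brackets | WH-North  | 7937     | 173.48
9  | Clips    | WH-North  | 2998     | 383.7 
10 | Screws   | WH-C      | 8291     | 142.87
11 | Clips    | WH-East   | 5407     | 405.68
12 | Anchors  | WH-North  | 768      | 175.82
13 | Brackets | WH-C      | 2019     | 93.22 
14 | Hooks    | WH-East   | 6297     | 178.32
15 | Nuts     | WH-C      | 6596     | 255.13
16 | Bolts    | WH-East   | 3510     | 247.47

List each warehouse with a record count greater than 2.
SELECT warehouse, COUNT(*) as cnt
FROM inventory
GROUP BY warehouse
HAVING COUNT(*) > 2

Result:
  WH-C: 5
  WH-East: 5
  WH-North: 6

Note: HAVING filters groups after aggregation, WHERE filters rows before.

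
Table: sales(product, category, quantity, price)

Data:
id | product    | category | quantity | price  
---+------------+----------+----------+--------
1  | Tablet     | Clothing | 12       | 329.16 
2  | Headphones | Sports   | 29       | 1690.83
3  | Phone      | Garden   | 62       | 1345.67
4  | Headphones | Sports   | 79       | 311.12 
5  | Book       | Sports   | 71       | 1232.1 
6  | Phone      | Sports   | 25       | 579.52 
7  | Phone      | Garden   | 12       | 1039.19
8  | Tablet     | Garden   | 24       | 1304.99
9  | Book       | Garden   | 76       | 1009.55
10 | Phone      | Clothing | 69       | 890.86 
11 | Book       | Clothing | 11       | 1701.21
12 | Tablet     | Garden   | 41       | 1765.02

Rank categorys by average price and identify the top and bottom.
SELECT category, AVG(price)
FROM sales
GROUP BY category
ORDER BY AVG(price)

All groups:
  Sports: 953.39
  Clothing: 973.74
  Garden: 1292.88

Highest: Garden (1292.88)
Lowest: Sports (953.39)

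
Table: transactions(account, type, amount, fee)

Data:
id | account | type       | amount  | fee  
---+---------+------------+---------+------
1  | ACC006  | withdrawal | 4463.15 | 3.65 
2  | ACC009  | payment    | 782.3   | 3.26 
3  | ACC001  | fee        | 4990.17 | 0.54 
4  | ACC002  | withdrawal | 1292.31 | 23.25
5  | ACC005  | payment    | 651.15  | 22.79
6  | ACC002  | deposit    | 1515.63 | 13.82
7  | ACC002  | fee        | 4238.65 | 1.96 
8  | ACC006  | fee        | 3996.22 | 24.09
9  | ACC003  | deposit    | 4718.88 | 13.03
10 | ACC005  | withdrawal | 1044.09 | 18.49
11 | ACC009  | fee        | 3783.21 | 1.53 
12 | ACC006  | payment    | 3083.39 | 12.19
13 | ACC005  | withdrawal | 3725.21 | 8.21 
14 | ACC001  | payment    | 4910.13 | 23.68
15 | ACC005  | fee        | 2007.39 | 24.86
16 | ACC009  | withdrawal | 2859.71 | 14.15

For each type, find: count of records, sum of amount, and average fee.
SELECT type,
       COUNT(*) as cnt,
       SUM(amount) as total_amount,
       AVG(fee) as avg_fee
FROM transactions
GROUP BY type

Result:
  deposit: 2 records, 6234.51 total amount, 13.43 avg fee
  fee: 5 records, 19015.64 total amount, 10.60 avg fee
  payment: 4 records, 9426.97 total amount, 15.48 avg fee
  withdrawal: 5 records, 13384.47 total amount, 13.55 avg fee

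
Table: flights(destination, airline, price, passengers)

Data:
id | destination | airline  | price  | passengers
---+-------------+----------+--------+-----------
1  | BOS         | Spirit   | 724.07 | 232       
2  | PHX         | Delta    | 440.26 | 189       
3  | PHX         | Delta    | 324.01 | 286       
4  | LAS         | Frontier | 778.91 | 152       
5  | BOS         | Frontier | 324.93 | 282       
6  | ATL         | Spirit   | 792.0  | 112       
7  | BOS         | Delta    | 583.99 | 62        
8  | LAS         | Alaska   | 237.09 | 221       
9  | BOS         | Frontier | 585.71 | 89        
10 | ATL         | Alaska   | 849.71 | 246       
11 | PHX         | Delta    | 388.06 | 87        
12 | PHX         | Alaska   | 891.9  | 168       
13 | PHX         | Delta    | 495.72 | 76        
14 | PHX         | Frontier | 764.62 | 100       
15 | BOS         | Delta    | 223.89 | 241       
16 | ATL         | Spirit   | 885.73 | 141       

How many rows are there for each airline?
SELECT airline, COUNT(*) as count
FROM flights
GROUP BY airline

Result:
  Alaska: 3
  Delta: 6
  Frontier: 4
  Spirit: 3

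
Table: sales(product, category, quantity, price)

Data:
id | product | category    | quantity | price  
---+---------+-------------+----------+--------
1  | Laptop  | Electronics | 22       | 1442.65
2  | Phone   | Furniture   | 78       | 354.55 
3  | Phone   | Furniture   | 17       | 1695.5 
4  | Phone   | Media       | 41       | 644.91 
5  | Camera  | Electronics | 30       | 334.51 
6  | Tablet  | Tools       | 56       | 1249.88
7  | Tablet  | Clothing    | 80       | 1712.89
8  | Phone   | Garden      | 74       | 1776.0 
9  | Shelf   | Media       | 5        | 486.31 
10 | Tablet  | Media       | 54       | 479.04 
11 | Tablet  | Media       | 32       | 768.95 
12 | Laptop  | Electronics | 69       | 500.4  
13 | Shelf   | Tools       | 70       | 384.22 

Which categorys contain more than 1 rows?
SELECT category, COUNT(*) as cnt
FROM sales
GROUP BY category
HAVING COUNT(*) > 1

Result:
  Electronics: 3
  Furniture: 2
  Media: 4
  Tools: 2

Note: HAVING filters groups after aggregation, WHERE filters rows before.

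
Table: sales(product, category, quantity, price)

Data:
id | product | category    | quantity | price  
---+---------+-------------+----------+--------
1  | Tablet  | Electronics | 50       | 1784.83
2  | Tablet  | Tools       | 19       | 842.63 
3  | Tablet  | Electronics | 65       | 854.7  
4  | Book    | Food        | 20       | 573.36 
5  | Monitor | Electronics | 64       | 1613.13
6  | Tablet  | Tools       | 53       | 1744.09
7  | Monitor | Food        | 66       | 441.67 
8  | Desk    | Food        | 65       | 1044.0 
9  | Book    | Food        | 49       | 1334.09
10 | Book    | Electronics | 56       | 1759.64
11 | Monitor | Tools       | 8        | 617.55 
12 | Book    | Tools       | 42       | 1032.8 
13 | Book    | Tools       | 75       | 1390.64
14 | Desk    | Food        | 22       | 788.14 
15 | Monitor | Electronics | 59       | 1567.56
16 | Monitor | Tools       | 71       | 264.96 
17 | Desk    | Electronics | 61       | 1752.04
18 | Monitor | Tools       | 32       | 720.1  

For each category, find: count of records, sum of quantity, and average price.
SELECT category,
       COUNT(*) as cnt,
       SUM(quantity) as total_quantity,
       AVG(price) as avg_price
FROM sales
GROUP BY category

Result:
  Electronics: 6 records, 355 total quantity, 1555.32 avg price
  Food: 5 records, 222 total quantity, 836.25 avg price
  Tools: 7 records, 300 total quantity, 944.68 avg price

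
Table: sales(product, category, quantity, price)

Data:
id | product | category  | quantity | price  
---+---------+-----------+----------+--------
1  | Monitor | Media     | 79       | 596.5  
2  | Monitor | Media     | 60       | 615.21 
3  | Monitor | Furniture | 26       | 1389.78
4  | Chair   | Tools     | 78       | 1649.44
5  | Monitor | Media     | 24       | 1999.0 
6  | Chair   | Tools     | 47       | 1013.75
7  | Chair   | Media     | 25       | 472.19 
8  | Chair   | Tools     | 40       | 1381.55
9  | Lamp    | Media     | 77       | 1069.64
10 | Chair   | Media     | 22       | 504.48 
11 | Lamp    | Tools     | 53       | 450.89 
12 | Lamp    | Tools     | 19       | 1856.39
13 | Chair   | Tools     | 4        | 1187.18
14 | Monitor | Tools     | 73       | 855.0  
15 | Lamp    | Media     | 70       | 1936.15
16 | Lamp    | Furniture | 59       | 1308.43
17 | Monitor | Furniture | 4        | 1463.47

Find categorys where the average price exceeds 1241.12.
SELECT category, AVG(price)
FROM sales
GROUP BY category
HAVING AVG(price) > 1241.12

Result:
  Furniture: avg=1387.23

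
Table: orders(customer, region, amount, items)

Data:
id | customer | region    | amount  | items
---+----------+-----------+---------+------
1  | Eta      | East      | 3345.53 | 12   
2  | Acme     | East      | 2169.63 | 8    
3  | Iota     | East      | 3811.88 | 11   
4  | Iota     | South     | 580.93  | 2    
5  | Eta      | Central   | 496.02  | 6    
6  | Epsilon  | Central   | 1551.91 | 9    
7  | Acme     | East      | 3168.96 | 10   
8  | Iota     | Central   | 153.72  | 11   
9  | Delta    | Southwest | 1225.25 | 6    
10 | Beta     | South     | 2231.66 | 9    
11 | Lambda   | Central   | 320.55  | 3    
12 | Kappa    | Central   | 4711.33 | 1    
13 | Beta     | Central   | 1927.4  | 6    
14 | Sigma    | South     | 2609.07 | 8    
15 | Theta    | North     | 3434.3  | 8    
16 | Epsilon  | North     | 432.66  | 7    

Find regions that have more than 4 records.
SELECT region, COUNT(*) as cnt
FROM orders
GROUP BY region
HAVING COUNT(*) > 4

Result:
  Central: 6

Note: HAVING filters groups after aggregation, WHERE filters rows before.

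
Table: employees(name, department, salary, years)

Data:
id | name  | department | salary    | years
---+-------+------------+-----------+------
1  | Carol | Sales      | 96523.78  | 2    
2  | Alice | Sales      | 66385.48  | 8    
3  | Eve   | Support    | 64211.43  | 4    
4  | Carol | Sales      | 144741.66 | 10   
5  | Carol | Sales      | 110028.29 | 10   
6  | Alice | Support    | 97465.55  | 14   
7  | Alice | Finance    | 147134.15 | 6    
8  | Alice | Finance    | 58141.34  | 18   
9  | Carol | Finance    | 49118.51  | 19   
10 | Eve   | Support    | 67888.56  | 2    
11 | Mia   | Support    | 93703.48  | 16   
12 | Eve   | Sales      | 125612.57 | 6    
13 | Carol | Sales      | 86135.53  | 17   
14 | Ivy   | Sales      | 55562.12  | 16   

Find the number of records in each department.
SELECT department, COUNT(*) as count
FROM employees
GROUP BY department

Result:
  Finance: 3
  Sales: 7
  Support: 4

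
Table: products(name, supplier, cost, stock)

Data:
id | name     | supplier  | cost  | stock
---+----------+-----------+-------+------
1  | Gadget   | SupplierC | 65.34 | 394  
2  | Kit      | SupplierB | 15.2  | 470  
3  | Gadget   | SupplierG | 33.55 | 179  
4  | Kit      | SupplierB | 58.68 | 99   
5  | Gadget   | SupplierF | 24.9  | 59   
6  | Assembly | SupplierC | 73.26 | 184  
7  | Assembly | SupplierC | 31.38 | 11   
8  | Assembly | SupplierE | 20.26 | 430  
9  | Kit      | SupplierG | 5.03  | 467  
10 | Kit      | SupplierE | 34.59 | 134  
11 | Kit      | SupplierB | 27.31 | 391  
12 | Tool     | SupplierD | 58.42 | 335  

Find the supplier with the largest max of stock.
SELECT supplier, MAX(stock) as val
FROM products
GROUP BY supplier
ORDER BY val DESC
LIMIT 1

Result: SupplierB with max(stock) = 470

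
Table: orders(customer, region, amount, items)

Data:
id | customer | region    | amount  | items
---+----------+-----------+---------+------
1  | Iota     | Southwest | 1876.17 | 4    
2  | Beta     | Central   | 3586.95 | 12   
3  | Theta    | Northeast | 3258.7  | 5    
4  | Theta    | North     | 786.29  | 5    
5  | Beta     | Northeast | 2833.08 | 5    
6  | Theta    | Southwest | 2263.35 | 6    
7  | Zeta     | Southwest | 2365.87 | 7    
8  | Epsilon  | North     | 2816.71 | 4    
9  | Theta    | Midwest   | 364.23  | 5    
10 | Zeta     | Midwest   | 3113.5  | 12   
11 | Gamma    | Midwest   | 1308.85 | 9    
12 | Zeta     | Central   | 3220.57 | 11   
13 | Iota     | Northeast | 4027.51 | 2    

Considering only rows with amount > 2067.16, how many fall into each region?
SELECT region, COUNT(*)
FROM orders
WHERE amount > 2067.16
GROUP BY region

Note: WHERE filters rows before grouping.

Result:
  Central: 2
  Midwest: 1
  North: 1
  Northeast: 3
  Southwest: 2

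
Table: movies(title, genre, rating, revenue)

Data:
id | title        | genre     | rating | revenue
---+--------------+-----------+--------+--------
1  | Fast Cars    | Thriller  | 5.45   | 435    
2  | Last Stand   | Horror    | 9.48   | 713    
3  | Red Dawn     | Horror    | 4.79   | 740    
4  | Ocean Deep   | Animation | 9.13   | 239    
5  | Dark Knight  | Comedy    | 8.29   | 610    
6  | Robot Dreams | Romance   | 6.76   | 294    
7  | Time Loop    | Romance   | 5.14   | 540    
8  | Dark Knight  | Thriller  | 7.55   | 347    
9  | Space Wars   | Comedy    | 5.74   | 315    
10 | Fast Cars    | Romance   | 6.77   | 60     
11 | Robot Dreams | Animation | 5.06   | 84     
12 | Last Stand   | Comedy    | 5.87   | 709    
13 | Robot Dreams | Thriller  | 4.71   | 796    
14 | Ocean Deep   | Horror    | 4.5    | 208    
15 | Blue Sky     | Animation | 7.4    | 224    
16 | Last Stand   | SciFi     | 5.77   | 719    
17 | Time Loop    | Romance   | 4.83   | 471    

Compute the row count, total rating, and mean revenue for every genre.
SELECT genre,
       COUNT(*) as cnt,
       SUM(rating) as total_rating,
       AVG(revenue) as avg_revenue
FROM movies
GROUP BY genre

Result:
  Animation: 3 records, 21.59 total rating, 182.33 avg revenue
  Comedy: 3 records, 19.90 total rating, 544.67 avg revenue
  Horror: 3 records, 18.77 total rating, 553.67 avg revenue
  Romance: 4 records, 23.50 total rating, 341.25 avg revenue
  SciFi: 1 records, 5.77 total rating, 719.00 avg revenue
  Thriller: 3 records, 17.71 total rating, 526.00 avg revenue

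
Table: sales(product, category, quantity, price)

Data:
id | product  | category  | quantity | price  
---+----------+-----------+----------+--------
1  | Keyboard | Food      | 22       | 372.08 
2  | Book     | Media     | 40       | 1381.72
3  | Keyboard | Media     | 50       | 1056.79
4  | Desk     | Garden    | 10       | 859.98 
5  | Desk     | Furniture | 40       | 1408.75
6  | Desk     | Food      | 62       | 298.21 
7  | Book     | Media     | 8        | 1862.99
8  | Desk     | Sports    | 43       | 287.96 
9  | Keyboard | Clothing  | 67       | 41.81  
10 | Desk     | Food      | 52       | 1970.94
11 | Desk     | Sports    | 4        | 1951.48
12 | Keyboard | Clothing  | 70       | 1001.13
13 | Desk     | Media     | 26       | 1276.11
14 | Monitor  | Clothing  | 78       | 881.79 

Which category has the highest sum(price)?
SELECT category, SUM(price) as val
FROM sales
GROUP BY category
ORDER BY val DESC
LIMIT 1

Result: Media with sum(price) = 5577.61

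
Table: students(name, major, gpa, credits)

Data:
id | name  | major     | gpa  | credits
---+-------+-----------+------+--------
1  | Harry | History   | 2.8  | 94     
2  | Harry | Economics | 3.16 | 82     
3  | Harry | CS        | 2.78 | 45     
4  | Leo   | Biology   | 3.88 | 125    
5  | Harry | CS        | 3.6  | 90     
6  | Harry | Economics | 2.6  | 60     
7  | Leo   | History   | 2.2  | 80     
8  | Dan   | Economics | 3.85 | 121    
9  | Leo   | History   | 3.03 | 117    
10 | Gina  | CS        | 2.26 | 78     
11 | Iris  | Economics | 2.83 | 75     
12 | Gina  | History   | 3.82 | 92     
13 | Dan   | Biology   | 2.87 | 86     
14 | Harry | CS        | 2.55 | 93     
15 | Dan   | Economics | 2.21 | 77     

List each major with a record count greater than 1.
SELECT major, COUNT(*) as cnt
FROM students
GROUP BY major
HAVING COUNT(*) > 1

Result:
  Biology: 2
  CS: 4
  Economics: 5
  History: 4

Note: HAVING filters groups after aggregation, WHERE filters rows before.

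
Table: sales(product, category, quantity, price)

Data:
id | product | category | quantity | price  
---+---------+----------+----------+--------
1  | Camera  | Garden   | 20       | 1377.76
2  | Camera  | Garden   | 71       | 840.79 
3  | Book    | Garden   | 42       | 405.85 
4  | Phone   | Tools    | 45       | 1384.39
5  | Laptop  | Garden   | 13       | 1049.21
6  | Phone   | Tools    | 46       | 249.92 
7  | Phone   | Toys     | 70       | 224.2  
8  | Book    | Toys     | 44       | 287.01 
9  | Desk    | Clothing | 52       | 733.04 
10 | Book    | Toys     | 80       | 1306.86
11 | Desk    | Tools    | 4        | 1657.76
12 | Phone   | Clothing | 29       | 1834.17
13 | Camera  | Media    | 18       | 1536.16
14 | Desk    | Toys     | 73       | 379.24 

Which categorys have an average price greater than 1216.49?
SELECT category, AVG(price)
FROM sales
GROUP BY category
HAVING AVG(price) > 1216.49

Result:
  Clothing: avg=1283.61
  Media: avg=1536.16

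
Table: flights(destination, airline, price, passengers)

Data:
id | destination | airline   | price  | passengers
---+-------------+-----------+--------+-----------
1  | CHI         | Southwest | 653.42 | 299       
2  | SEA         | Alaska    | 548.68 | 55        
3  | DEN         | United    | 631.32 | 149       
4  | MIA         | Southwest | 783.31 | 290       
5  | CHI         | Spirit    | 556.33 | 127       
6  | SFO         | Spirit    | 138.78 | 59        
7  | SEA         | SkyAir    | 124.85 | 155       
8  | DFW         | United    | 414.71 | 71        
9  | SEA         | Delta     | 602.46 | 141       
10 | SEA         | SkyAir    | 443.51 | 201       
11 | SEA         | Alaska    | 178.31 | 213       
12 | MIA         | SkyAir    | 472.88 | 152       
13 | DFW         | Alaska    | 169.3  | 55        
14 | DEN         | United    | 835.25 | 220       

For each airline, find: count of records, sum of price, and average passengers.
SELECT airline,
       COUNT(*) as cnt,
       SUM(price) as total_price,
       AVG(passengers) as avg_passengers
FROM flights
GROUP BY airline

Result:
  Alaska: 3 records, 896.29 total price, 107.67 avg passengers
  Delta: 1 records, 602.46 total price, 141.00 avg passengers
  SkyAir: 3 records, 1041.24 total price, 169.33 avg passengers
  Southwest: 2 records, 1436.73 total price, 294.50 avg passengers
  Spirit: 2 records, 695.11 total price, 93.00 avg passengers
  United: 3 records, 1881.28 total price, 146.67 avg passengers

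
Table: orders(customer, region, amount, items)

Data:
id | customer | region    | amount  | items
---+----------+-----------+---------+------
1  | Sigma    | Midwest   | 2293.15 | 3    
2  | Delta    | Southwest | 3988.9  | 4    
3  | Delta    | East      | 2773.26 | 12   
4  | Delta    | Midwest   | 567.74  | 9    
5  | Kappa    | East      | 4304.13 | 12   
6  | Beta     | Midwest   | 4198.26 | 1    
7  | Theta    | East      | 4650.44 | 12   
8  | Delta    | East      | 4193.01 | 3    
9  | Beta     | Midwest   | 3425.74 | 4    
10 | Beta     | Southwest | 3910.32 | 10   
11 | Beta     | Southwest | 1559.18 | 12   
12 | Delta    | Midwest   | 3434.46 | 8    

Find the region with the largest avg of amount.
SELECT region, AVG(amount) as val
FROM orders
GROUP BY region
ORDER BY val DESC
LIMIT 1

Result: East with avg(amount) = 3980.21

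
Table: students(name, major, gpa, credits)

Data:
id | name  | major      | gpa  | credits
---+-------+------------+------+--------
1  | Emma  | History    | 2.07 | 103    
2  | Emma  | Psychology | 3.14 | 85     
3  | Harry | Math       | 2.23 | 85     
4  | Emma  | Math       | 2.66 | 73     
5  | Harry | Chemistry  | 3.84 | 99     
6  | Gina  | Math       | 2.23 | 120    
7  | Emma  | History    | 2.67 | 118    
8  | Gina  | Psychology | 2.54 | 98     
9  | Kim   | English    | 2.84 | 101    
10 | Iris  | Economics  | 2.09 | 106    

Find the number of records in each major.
SELECT major, COUNT(*) as count
FROM students
GROUP BY major

Result:
  Chemistry: 1
  Economics: 1
  English: 1
  History: 2
  Math: 3
  Psychology: 2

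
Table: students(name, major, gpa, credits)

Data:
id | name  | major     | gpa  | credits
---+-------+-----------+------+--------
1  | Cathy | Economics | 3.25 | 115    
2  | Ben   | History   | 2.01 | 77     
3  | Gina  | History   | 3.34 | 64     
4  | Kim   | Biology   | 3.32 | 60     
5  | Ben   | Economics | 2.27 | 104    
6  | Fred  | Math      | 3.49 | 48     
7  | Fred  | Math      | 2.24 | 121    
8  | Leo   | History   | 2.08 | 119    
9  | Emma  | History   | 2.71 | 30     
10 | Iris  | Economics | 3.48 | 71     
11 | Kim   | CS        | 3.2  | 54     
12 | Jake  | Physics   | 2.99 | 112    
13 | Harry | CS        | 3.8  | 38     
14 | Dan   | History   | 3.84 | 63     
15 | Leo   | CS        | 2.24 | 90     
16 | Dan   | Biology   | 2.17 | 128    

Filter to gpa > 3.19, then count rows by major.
SELECT major, COUNT(*)
FROM students
WHERE gpa > 3.19
GROUP BY major

Note: WHERE filters rows before grouping.

Result:
  Biology: 1
  CS: 2
  Economics: 2
  History: 2
  Math: 1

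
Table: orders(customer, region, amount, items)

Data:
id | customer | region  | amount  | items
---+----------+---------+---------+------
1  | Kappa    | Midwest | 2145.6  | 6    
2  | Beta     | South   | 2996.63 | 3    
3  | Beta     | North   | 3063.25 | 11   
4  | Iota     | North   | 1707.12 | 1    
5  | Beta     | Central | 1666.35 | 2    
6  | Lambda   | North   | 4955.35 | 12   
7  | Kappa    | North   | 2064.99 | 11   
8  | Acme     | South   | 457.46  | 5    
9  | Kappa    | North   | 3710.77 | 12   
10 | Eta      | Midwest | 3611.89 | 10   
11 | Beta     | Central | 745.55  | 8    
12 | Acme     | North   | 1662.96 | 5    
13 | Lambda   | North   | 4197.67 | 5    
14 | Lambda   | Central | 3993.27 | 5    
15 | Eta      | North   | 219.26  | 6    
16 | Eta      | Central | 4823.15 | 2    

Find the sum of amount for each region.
SELECT region, SUM(amount) as result
FROM orders
GROUP BY region

Result:
  Central: 11228.32
  Midwest: 5757.49
  North: 21581.37
  South: 3454.09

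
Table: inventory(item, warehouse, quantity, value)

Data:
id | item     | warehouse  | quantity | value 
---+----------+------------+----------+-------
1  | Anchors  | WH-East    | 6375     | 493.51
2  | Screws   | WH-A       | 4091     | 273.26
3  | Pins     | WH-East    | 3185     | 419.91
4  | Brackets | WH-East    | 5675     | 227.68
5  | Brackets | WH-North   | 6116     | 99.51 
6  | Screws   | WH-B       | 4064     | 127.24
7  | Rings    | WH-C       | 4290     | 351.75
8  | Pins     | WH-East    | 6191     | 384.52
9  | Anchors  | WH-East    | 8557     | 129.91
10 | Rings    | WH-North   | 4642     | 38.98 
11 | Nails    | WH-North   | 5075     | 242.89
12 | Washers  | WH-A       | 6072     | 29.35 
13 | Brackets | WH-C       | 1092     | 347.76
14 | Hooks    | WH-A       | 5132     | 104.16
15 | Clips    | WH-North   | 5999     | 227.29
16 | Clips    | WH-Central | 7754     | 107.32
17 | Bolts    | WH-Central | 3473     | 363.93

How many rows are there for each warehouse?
SELECT warehouse, COUNT(*) as count
FROM inventory
GROUP BY warehouse

Result:
  WH-A: 3
  WH-B: 1
  WH-C: 2
  WH-Central: 2
  WH-East: 5
  WH-North: 4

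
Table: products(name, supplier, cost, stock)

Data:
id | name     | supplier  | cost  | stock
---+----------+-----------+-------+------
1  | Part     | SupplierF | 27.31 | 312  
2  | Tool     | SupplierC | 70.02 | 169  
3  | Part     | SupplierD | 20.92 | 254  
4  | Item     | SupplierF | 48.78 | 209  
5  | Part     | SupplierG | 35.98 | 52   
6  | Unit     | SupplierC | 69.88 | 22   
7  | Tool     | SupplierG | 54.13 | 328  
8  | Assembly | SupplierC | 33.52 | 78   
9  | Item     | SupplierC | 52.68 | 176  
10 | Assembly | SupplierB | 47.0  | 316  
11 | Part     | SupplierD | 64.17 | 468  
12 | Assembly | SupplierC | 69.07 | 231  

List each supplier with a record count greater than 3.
SELECT supplier, COUNT(*) as cnt
FROM products
GROUP BY supplier
HAVING COUNT(*) > 3

Result:
  SupplierC: 5

Note: HAVING filters groups after aggregation, WHERE filters rows before.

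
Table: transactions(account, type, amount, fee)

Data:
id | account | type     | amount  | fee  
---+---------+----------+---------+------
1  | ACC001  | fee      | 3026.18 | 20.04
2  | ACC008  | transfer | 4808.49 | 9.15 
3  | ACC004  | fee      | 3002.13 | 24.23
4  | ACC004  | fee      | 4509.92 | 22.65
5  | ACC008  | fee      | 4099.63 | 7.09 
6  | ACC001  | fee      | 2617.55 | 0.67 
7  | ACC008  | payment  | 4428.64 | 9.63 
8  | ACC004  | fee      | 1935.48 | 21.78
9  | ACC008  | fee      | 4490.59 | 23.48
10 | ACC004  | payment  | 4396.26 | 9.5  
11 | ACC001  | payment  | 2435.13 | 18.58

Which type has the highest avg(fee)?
SELECT type, AVG(fee) as val
FROM transactions
GROUP BY type
ORDER BY val DESC
LIMIT 1

Result: fee with avg(fee) = 17.13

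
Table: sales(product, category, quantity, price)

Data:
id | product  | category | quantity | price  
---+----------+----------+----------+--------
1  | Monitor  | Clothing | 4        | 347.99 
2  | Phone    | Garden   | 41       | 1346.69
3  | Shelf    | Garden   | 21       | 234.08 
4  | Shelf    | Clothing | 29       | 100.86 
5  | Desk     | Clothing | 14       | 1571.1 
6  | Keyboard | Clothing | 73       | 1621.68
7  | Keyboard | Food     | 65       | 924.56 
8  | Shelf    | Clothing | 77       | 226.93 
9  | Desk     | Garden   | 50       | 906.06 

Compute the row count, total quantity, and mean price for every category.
SELECT category,
       COUNT(*) as cnt,
       SUM(quantity) as total_quantity,
       AVG(price) as avg_price
FROM sales
GROUP BY category

Result:
  Clothing: 5 records, 197 total quantity, 773.71 avg price
  Food: 1 records, 65 total quantity, 924.56 avg price
  Garden: 3 records, 112 total quantity, 828.94 avg price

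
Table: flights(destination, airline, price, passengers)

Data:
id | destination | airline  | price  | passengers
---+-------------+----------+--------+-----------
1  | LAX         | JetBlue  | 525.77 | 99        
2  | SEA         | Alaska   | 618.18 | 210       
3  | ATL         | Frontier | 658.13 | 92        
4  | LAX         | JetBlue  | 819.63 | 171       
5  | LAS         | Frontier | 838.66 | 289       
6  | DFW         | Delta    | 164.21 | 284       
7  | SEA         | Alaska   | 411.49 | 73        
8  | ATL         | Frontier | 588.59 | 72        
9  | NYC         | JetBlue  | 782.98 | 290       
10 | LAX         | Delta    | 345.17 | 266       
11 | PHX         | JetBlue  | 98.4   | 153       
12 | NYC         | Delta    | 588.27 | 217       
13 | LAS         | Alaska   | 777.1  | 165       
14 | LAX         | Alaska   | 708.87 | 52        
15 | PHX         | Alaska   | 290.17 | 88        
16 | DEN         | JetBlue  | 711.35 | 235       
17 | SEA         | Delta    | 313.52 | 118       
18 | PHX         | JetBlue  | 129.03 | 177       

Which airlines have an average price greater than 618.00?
SELECT airline, AVG(price)
FROM flights
GROUP BY airline
HAVING AVG(price) > 618.00

Result:
  Frontier: avg=695.13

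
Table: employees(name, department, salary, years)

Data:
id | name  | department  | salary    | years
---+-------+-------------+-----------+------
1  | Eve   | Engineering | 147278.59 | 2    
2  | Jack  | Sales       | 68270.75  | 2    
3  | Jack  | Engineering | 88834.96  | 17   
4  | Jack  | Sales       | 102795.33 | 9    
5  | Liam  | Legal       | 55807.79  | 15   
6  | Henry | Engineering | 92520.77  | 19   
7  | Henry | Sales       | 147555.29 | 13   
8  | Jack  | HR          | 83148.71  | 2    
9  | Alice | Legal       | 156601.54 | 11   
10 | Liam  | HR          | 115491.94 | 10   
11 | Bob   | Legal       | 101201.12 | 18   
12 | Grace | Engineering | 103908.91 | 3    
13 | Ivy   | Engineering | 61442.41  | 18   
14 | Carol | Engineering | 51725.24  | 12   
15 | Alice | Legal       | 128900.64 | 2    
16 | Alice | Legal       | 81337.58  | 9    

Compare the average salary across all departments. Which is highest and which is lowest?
SELECT department, AVG(salary)
FROM employees
GROUP BY department
ORDER BY AVG(salary)

All groups:
  Engineering: 90951.81
  HR: 99320.33
  Legal: 104769.73
  Sales: 106207.12

Highest: Sales (106207.12)
Lowest: Engineering (90951.81)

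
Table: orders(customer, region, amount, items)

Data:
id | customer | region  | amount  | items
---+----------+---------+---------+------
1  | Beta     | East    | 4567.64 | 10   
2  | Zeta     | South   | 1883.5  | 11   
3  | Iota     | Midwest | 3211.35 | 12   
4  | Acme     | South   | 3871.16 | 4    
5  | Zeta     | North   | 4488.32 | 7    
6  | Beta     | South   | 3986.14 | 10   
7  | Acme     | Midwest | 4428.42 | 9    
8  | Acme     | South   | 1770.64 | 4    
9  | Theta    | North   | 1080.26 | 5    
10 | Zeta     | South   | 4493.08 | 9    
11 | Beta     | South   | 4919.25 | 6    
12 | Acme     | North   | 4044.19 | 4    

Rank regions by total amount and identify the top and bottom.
SELECT region, SUM(amount)
FROM orders
GROUP BY region
ORDER BY SUM(amount)

All groups:
  East: 4567.64
  Midwest: 7639.77
  North: 9612.77
  South: 20923.77

Highest: South (20923.77)
Lowest: East (4567.64)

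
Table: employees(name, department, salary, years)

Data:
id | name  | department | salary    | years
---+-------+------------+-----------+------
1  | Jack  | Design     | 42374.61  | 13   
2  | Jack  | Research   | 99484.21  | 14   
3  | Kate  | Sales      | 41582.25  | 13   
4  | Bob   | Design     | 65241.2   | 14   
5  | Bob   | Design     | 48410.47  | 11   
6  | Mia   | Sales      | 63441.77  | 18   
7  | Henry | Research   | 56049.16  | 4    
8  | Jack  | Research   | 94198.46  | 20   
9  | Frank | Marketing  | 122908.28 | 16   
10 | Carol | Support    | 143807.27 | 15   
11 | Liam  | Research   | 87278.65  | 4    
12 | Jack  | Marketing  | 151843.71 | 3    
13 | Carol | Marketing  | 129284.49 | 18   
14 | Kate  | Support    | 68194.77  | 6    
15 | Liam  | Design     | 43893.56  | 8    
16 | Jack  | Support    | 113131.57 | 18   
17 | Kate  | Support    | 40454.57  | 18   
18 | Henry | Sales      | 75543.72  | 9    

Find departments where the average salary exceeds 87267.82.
SELECT department, AVG(salary)
FROM employees
GROUP BY department
HAVING AVG(salary) > 87267.82

Result:
  Marketing: avg=134678.83
  Support: avg=91397.05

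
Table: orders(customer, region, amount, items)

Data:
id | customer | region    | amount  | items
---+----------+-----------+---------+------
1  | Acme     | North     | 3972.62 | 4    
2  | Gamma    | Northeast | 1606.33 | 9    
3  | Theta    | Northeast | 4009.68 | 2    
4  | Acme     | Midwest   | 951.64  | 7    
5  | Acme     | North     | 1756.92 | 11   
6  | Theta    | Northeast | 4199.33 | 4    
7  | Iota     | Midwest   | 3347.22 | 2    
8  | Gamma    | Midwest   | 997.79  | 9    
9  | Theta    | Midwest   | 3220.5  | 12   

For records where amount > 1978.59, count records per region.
SELECT region, COUNT(*)
FROM orders
WHERE amount > 1978.59
GROUP BY region

Note: WHERE filters rows before grouping.

Result:
  Midwest: 2
  North: 1
  Northeast: 2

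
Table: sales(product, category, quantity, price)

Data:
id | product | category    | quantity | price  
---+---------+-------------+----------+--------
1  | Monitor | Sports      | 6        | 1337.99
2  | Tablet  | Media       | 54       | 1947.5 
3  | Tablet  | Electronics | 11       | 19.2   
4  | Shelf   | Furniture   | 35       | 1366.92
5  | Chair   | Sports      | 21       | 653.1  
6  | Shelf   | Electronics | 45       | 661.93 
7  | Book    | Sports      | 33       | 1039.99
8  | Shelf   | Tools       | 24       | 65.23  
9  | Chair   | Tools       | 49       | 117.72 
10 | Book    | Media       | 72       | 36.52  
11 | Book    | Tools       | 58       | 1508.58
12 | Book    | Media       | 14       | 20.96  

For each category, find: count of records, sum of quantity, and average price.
SELECT category,
       COUNT(*) as cnt,
       SUM(quantity) as total_quantity,
       AVG(price) as avg_price
FROM sales
GROUP BY category

Result:
  Electronics: 2 records, 56 total quantity, 340.57 avg price
  Furniture: 1 records, 35 total quantity, 1366.92 avg price
  Media: 3 records, 140 total quantity, 668.33 avg price
  Sports: 3 records, 60 total quantity, 1010.36 avg price
  Tools: 3 records, 131 total quantity, 563.84 avg price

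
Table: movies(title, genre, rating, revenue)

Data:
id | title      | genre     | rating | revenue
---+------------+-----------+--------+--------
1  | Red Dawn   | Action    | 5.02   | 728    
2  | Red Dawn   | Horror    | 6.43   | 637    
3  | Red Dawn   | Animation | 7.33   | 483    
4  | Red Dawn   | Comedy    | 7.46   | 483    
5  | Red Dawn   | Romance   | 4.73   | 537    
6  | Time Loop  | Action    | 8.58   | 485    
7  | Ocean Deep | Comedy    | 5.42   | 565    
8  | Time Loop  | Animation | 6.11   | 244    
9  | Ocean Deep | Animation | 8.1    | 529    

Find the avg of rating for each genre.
SELECT genre, AVG(rating) as result
FROM movies
GROUP BY genre

Result:
  Action: 6.80
  Animation: 7.18
  Comedy: 6.44
  Horror: 6.43
  Romance: 4.73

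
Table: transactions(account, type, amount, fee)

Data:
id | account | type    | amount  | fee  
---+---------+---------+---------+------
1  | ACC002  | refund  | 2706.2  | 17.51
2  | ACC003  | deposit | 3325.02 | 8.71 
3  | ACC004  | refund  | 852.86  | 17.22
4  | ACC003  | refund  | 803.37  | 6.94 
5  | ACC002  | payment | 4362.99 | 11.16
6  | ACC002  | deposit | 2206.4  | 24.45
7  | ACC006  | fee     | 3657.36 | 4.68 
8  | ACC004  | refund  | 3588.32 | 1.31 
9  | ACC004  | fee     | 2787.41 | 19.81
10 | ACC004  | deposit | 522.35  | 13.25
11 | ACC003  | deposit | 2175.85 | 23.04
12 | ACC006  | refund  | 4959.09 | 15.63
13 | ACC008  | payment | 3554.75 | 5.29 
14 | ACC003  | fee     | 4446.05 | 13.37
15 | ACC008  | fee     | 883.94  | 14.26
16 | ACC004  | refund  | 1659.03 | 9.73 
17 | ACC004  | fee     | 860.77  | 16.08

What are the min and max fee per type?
SELECT type, MIN(fee), MAX(fee)
FROM transactions
GROUP BY type

Result:
  deposit: min=8.71, max=24.45
  fee: min=4.68, max=19.81
  payment: min=5.29, max=11.16
  refund: min=1.31, max=17.51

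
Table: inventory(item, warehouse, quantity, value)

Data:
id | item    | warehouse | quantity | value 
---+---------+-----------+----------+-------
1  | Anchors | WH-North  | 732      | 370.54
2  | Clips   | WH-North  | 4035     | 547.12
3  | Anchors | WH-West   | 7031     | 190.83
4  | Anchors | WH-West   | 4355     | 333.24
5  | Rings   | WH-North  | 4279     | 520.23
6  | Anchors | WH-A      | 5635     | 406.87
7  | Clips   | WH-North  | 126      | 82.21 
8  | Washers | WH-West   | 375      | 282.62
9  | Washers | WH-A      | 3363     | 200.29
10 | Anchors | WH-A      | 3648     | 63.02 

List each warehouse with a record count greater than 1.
SELECT warehouse, COUNT(*) as cnt
FROM inventory
GROUP BY warehouse
HAVING COUNT(*) > 1

Result:
  WH-A: 3
  WH-North: 4
  WH-West: 3

Note: HAVING filters groups after aggregation, WHERE filters rows before.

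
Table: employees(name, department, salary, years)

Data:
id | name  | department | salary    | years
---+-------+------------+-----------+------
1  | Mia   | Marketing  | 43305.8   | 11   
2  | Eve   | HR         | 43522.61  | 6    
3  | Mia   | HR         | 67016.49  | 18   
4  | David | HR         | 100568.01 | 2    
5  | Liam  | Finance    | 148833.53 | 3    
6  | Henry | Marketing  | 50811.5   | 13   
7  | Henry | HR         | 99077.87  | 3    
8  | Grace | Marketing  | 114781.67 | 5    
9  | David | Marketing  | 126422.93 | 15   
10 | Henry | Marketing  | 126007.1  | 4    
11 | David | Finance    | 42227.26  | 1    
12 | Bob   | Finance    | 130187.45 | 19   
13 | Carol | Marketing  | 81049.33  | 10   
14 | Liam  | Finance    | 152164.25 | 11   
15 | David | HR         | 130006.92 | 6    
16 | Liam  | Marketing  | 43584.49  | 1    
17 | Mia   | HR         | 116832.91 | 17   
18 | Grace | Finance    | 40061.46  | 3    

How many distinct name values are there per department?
SELECT department, COUNT(DISTINCT name)
FROM employees
GROUP BY department

Result:
  Finance: 4 distinct
  HR: 4 distinct
  Marketing: 6 distinct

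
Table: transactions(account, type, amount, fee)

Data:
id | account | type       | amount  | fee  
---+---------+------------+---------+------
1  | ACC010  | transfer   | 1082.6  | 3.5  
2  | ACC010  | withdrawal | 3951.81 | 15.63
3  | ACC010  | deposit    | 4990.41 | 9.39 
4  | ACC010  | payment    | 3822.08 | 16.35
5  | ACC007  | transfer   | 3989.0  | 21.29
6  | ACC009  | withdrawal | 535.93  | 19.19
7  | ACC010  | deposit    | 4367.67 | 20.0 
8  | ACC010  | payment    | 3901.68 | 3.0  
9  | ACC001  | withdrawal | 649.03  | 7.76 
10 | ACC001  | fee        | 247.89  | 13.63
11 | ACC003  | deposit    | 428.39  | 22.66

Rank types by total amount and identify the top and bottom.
SELECT type, SUM(amount)
FROM transactions
GROUP BY type
ORDER BY SUM(amount)

All groups:
  fee: 247.89
  transfer: 5071.60
  withdrawal: 5136.77
  payment: 7723.76
  deposit: 9786.47

Highest: deposit (9786.47)
Lowest: fee (247.89)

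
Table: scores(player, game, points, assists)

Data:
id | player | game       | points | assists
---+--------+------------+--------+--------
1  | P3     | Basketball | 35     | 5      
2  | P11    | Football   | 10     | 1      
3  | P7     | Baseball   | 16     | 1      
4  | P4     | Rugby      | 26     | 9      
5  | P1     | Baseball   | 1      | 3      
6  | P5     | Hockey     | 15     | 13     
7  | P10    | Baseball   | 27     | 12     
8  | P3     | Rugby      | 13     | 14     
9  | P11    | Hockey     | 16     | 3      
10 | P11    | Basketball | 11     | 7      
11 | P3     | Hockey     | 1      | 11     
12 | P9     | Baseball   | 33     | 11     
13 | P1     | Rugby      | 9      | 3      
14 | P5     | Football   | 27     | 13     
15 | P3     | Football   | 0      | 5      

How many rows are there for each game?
SELECT game, COUNT(*) as count
FROM scores
GROUP BY game

Result:
  Baseball: 4
  Basketball: 2
  Football: 3
  Hockey: 3
  Rugby: 3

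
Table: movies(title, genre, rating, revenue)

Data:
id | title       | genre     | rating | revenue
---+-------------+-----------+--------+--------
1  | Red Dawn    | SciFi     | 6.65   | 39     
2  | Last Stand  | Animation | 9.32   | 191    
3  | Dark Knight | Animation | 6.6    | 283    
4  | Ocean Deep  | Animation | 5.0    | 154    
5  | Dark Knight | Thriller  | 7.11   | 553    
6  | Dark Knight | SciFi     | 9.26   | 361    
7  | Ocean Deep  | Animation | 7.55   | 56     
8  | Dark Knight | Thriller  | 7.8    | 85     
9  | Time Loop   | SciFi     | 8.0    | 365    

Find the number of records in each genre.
SELECT genre, COUNT(*) as count
FROM movies
GROUP BY genre

Result:
  Animation: 4
  SciFi: 3
  Thriller: 2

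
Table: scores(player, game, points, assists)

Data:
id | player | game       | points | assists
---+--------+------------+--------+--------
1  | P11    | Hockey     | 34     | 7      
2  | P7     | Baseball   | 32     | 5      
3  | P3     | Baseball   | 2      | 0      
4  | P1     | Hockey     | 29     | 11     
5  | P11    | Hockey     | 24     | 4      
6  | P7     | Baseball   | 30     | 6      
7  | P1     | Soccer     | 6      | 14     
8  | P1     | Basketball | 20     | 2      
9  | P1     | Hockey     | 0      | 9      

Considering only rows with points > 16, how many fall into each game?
SELECT game, COUNT(*)
FROM scores
WHERE points > 16
GROUP BY game

Note: WHERE filters rows before grouping.

Result:
  Baseball: 2
  Basketball: 1
  Hockey: 3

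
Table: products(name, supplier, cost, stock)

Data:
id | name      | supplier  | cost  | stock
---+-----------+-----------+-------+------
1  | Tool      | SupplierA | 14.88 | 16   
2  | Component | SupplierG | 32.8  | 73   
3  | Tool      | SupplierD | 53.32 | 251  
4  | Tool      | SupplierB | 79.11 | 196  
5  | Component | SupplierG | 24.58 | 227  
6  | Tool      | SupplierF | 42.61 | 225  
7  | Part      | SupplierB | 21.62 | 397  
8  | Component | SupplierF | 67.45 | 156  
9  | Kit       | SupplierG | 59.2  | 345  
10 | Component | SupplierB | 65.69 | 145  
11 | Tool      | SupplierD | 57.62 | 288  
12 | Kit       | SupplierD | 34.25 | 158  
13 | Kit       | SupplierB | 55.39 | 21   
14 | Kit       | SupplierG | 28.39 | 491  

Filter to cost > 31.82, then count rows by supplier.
SELECT supplier, COUNT(*)
FROM products
WHERE cost > 31.82
GROUP BY supplier

Note: WHERE filters rows before grouping.

Result:
  SupplierB: 3
  SupplierD: 3
  SupplierF: 2
  SupplierG: 2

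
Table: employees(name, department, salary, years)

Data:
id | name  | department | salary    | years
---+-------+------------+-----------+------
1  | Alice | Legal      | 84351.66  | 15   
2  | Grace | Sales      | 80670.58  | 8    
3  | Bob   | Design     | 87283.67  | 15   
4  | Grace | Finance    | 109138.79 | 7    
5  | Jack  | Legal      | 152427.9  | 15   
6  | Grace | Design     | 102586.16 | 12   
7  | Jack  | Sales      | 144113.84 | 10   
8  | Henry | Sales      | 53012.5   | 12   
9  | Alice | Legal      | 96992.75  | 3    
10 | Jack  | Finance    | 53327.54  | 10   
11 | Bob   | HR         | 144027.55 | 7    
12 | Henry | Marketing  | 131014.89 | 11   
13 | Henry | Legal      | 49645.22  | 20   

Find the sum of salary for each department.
SELECT department, SUM(salary) as result
FROM employees
GROUP BY department

Result:
  Design: 189869.83
  Finance: 162466.33
  HR: 144027.55
  Legal: 383417.53
  Marketing: 131014.89
  Sales: 277796.92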